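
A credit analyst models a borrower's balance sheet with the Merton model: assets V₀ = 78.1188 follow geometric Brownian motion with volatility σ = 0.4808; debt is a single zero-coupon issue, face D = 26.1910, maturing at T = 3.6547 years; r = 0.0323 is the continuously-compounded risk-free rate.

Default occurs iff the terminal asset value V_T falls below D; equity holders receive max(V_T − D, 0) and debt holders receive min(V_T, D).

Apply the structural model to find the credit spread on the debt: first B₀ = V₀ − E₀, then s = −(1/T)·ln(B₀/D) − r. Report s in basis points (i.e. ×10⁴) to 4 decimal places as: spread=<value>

With assets at 78.1188 and a single debt payment of 26.1910 at 3.6547 years:
d₁ = [ln(V₀/D) + (r + σ²/2)T] / (σ√T)
   = [ln(78.1188/26.1910) + (0.0323 + 0.5·0.4808²)·3.6547] / (0.4808·√3.6547)
   = [1.092815 + 0.540473] / 0.919158 = 1.776938
d₂ = d₁ − σ√T = 1.776938 − 0.919158 = 0.857780
N(d₁) = 0.962211,  N(d₂) = 0.804493,  e^(−rT) = 0.888654
E₀ = V₀·N(d₁) − D·e^(−rT)·N(d₂)
   = 78.1188·0.962211 − 26.1910·0.888654·0.804493 = 56.442381
B₀ = V₀ − E₀ = 78.1188 − 56.442381 = 21.676419
spread = −(1/T)·ln(B₀/D) − r = −(1/3.6547)·ln(21.676419/26.1910) − 0.0323 = 0.01946645
in basis points: 0.01946645 × 10⁴ = 194.6645 bp

spread=194.6645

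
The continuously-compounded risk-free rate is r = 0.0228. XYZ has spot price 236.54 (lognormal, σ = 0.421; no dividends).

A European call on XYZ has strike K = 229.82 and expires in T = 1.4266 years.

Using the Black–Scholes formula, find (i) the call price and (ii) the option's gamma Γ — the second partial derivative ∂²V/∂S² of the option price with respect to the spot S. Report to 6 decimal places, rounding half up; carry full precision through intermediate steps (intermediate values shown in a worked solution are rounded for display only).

σ√T = 0.421·√1.4266 = 0.502844
d₁ = (ln(S/K) + (r+σ²/2)T) / (σ√T) = (ln(236.54/229.82) + (0.0228+0.421²/2)·1.4266) / 0.502844 = (0.028821 + 0.158952) / 0.502844 = 0.373423
d₂ = d₁ − σ√T = 0.373423 − 0.502844 = -0.129421
e^{−rT} = 0.967997
N(d₁) = 0.645583,  N(d₂) = 0.448512
Call price V = S·N(d₁) − K·e^{−rT}·N(d₂) = 152.706233 − 99.778289 = 52.927944
φ(d₁) = (1/√(2π))·e^{−d₁²/2} = 0.372075
Γ = φ(d₁) / (S·σ·√T) = 0.003128

price = 52.927944
Γ = 0.003128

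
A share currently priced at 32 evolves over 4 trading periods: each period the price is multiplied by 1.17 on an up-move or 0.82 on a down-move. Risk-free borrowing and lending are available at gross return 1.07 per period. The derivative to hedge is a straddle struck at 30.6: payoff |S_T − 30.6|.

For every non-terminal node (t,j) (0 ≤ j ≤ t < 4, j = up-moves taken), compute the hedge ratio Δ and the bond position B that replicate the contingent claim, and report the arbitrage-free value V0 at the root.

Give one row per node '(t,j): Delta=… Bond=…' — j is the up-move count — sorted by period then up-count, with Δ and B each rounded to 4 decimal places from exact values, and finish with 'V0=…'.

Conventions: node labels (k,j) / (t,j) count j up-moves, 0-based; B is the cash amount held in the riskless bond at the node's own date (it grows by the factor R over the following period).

Risk-neutral probability p* = (R−d)/(u−d) = (1.07−0.82)/(1.17−0.82) = 0.7143.
Expiry values: V(4,0)=16.1321, V(4,1)=9.9568, V(4,2)=1.1457, V(4,3)=11.4263, V(4,4)=29.3644
  t=3,j=0: stock 17.6438 → up 20.6432 (V=9.9568), down 14.4679 (V=16.1321). Price 10.9544; hedge Δ=-1.0000, bond B=28.5981.
  t=3,j=1: stock 25.1747 → up 29.4543 (V=1.1457), down 20.6432 (V=9.9568). Price 3.4235; hedge Δ=-1.0000, bond B=28.5981.
  t=3,j=2: stock 35.9199 → up 42.0263 (V=11.4263), down 29.4543 (V=1.1457). Price 7.9336; hedge Δ=0.8177, bond B=-21.4397.
  t=3,j=3: stock 51.2516 → up 59.9644 (V=29.3644), down 42.0263 (V=11.4263). Price 22.6535; hedge Δ=1.0000, bond B=-28.5981.
  t=2,j=0: stock 21.5168 → up 25.1747 (V=3.4235), down 17.6438 (V=10.9544). Price 5.2104; hedge Δ=-1.0000, bond B=26.7272.
  t=2,j=1: stock 30.7008 → up 35.9199 (V=7.9336), down 25.1747 (V=3.4235). Price 6.2103; hedge Δ=0.4197, bond B=-6.6759.
  t=2,j=2: stock 43.8048 → up 51.2516 (V=22.6535), down 35.9199 (V=7.9336). Price 17.2409; hedge Δ=0.9601, bond B=-24.8158.
  t=1,j=0: stock 26.2400 → up 30.7008 (V=6.2103), down 21.5168 (V=5.2104). Price 5.5370; hedge Δ=0.1089, bond B=2.6802.
  t=1,j=1: stock 37.4400 → up 43.8048 (V=17.2409), down 30.7008 (V=6.2103). Price 13.1676; hedge Δ=0.8418, bond B=-18.3485.
  t=0,j=0: stock 32.0000 → up 37.4400 (V=13.1676), down 26.2400 (V=5.5370). Price 10.2686; hedge Δ=0.6813, bond B=-11.5330.
Check: Δ(0,0)·S0 + B(0,0) = 10.2686 = V0.

(0,0): Delta=0.6813 Bond=-11.5330
(1,0): Delta=0.1089 Bond=2.6802
(1,1): Delta=0.8418 Bond=-18.3485
(2,0): Delta=-1.0000 Bond=26.7272
(2,1): Delta=0.4197 Bond=-6.6759
(2,2): Delta=0.9601 Bond=-24.8158
(3,0): Delta=-1.0000 Bond=28.5981
(3,1): Delta=-1.0000 Bond=28.5981
(3,2): Delta=0.8177 Bond=-21.4397
(3,3): Delta=1.0000 Bond=-28.5981
V0=10.2686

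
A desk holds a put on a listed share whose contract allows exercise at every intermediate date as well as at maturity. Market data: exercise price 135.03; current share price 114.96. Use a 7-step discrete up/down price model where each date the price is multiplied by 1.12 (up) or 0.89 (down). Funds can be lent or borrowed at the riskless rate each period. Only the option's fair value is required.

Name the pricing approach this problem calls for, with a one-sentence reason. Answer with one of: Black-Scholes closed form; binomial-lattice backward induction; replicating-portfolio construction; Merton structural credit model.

Key observation: the exercise right at every one of the 7 steps is what matters: each node needs max(135.03 − S, continuation), which only the stepwise tree valuation starting from spot 114.96 delivers.

framework: binomial-lattice backward induction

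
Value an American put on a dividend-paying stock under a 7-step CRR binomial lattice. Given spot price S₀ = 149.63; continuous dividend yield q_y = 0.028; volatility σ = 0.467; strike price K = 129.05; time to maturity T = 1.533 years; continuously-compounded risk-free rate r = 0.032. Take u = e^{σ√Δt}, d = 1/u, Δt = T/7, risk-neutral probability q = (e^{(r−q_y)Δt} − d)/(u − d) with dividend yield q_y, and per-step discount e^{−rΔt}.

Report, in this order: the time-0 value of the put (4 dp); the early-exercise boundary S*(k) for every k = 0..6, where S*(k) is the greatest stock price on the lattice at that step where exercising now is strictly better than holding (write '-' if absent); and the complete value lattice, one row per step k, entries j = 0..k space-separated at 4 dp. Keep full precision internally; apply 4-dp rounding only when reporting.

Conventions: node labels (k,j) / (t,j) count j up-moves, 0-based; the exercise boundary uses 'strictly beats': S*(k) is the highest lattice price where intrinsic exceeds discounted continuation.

Δt=0.21900  u=1.24426  d=0.80369  q=0.44757  discount=0.99302
step 7 (expiry): payoffs max(K−S,0) = 96.6436 78.8786 51.3750 8.7942 0.0000 0.0000 0.0000 0.0000
step 6: (k=6,j=0): S=40.3222, K−S=88.7278, hold=88.0731 ⇒ V=88.7278 exercise | (k=6,j=1): S=62.4265, K−S=66.6235, hold=66.1039 ⇒ V=66.6235 exercise | (k=6,j=2): S=96.6482, K−S=32.4018, hold=32.0914 ⇒ V=32.4018 exercise | (k=6,j=3): S=149.6300, K−S=0.0000, hold=4.8242 ⇒ V=4.8242 continue | (k=6,j=4): S=231.6560, K−S=0.0000, hold=0.0000 ⇒ V=0.0000 continue | (k=6,j=5): S=358.6481, K−S=0.0000, hold=0.0000 ⇒ V=0.0000 continue | (k=6,j=6): S=555.2563, K−S=0.0000, hold=0.0000 ⇒ V=0.0000 continue  boundary S*=96.6482
step 5: (k=5,j=0): S=50.1714, K−S=78.8786, hold=78.2841 ⇒ V=78.8786 exercise | (k=5,j=1): S=77.6750, K−S=51.3750, hold=50.9486 ⇒ V=51.3750 exercise | (k=5,j=2): S=120.2558, K−S=8.7942, hold=19.9188 ⇒ V=19.9188 continue | (k=5,j=3): S=186.1792, K−S=0.0000, hold=2.6464 ⇒ V=2.6464 continue | (k=5,j=4): S=288.2412, K−S=0.0000, hold=0.0000 ⇒ V=0.0000 continue | (k=5,j=5): S=446.2528, K−S=0.0000, hold=0.0000 ⇒ V=0.0000 continue  boundary S*=77.6750
step 4: (k=4,j=0): S=62.4265, K−S=66.6235, hold=66.1039 ⇒ V=66.6235 exercise | (k=4,j=1): S=96.6482, K−S=32.4018, hold=37.0357 ⇒ V=37.0357 continue | (k=4,j=2): S=149.6300, K−S=0.0000, hold=12.1031 ⇒ V=12.1031 continue | (k=4,j=3): S=231.6560, K−S=0.0000, hold=1.4518 ⇒ V=1.4518 continue | (k=4,j=4): S=358.6481, K−S=0.0000, hold=0.0000 ⇒ V=0.0000 continue  boundary S*=62.4265
step 3: (k=3,j=0): S=77.6750, K−S=51.3750, hold=53.0081 ⇒ V=53.0081 continue | (k=3,j=1): S=120.2558, K−S=8.7942, hold=25.6959 ⇒ V=25.6959 continue | (k=3,j=2): S=186.1792, K−S=0.0000, hold=7.2847 ⇒ V=7.2847 continue | (k=3,j=3): S=288.2412, K−S=0.0000, hold=0.7964 ⇒ V=0.7964 continue  boundary S*=-
step 2: (k=2,j=0): S=96.6482, K−S=32.4018, hold=40.4992 ⇒ V=40.4992 continue | (k=2,j=1): S=149.6300, K−S=0.0000, hold=17.3337 ⇒ V=17.3337 continue | (k=2,j=2): S=231.6560, K−S=0.0000, hold=4.3501 ⇒ V=4.3501 continue  boundary S*=-
step 1: (k=1,j=0): S=120.2558, K−S=8.7942, hold=29.9206 ⇒ V=29.9206 continue | (k=1,j=1): S=186.1792, K−S=0.0000, hold=11.4422 ⇒ V=11.4422 continue  boundary S*=-
step 0: (k=0,j=0): S=149.6300, K−S=0.0000, hold=21.4990 ⇒ V=21.4990 continue  boundary S*=-

price = 21.4990
boundary = - - - - 62.4265 77.6750 96.6482
tree:
21.4990
29.9206 11.4422
40.4992 17.3337 4.3501
53.0081 25.6959 7.2847 0.7964
66.6235 37.0357 12.1031 1.4518 0.0000
78.8786 51.3750 19.9188 2.6464 0.0000 0.0000
88.7278 66.6235 32.4018 4.8242 0.0000 0.0000 0.0000
96.6436 78.8786 51.3750 8.7942 0.0000 0.0000 0.0000 0.0000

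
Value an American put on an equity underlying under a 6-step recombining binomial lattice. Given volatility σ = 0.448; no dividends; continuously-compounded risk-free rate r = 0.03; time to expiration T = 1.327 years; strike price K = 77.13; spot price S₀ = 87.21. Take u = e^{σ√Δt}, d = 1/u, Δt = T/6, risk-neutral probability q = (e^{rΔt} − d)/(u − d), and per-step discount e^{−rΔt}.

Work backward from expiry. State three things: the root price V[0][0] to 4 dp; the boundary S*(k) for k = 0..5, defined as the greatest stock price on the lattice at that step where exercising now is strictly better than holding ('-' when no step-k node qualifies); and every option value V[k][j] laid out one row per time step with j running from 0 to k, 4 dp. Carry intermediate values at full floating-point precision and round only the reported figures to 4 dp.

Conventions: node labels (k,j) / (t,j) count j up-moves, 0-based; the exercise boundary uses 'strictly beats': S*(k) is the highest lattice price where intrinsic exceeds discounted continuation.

params: Δt=0.22117 u=1.23453 d=0.81003 q=0.46320 e^(-rΔt)=0.99339
t_6 payoffs: 52.4943 39.5839 19.9076 0.0000 0.0000 0.0000 0.0000
t_5: node(5,0) S=30.4134 payoff=46.7166 vs cont=46.2065 → 46.7166 [stop]  node(5,1) S=46.3517 payoff=30.7783 vs cont=30.2682 → 30.7783 [stop]  node(5,2) S=70.6425 payoff=6.4875 vs cont=10.6157 → 10.6157 [wait]  node(5,3) S=107.6630 payoff=0.0000 vs cont=0.0000 → 0.0000 [wait]  node(5,4) S=164.0843 payoff=0.0000 vs cont=0.0000 → 0.0000 [wait]  node(5,5) S=250.0733 payoff=0.0000 vs cont=0.0000 → 0.0000 [wait]  ⇒ S*(5)=46.3517
t_4: node(4,0) S=37.5461 payoff=39.5839 vs cont=39.0738 → 39.5839 [stop]  node(4,1) S=57.2224 payoff=19.9076 vs cont=21.2971 → 21.2971 [wait]  node(4,2) S=87.2100 payoff=0.0000 vs cont=5.6608 → 5.6608 [wait]  node(4,3) S=132.9128 payoff=0.0000 vs cont=0.0000 → 0.0000 [wait]  node(4,4) S=202.5663 payoff=0.0000 vs cont=0.0000 → 0.0000 [wait]  ⇒ S*(4)=37.5461
t_3: node(3,0) S=46.3517 payoff=30.7783 vs cont=30.9076 → 30.9076 [wait]  node(3,1) S=70.6425 payoff=6.4875 vs cont=13.9613 → 13.9613 [wait]  node(3,2) S=107.6630 payoff=0.0000 vs cont=3.0186 → 3.0186 [wait]  node(3,3) S=164.0843 payoff=0.0000 vs cont=0.0000 → 0.0000 [wait]  ⇒ S*(3)=-
t_2: node(2,0) S=57.2224 payoff=19.9076 vs cont=22.9055 → 22.9055 [wait]  node(2,1) S=87.2100 payoff=0.0000 vs cont=8.8338 → 8.8338 [wait]  node(2,2) S=132.9128 payoff=0.0000 vs cont=1.6096 → 1.6096 [wait]  ⇒ S*(2)=-
t_1: node(1,0) S=70.6425 payoff=6.4875 vs cont=16.2791 → 16.2791 [wait]  node(1,1) S=107.6630 payoff=0.0000 vs cont=5.4512 → 5.4512 [wait]  ⇒ S*(1)=-
t_0: node(0,0) S=87.2100 payoff=0.0000 vs cont=11.1891 → 11.1891 [wait]  ⇒ S*(0)=-

price = 11.1891
boundary = - - - - 37.5461 46.3517
tree:
11.1891
16.2791 5.4512
22.9055 8.8338 1.6096
30.9076 13.9613 3.0186 0.0000
39.5839 21.2971 5.6608 0.0000 0.0000
46.7166 30.7783 10.6157 0.0000 0.0000 0.0000
52.4943 39.5839 19.9076 0.0000 0.0000 0.0000 0.0000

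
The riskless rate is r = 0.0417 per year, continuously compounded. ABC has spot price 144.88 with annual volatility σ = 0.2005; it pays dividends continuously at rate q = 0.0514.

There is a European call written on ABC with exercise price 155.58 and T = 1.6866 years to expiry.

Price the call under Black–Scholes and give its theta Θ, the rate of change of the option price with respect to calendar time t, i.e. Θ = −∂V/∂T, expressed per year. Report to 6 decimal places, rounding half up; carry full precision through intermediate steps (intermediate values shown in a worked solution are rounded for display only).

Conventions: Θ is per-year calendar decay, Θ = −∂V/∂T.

σ√T = 0.2005·√1.6866 = 0.260388
d₁ = (ln(S/K) + (r−q+σ²/2)T) / (σ√T) = (ln(144.88/155.58) + (0.0417−0.0514+0.2005²/2)·1.6866) / 0.260388 = (-0.071254 + 0.017541) / 0.260388 = -0.206282
d₂ = d₁ − σ√T = -0.206282 − 0.260388 = -0.466670
e^{−rT} = 0.932085
e^{−qT} = 0.916960
N(d₁) = 0.418285,  N(d₂) = 0.320368
Call price V = S·e^{−qT}·N(d₁) − K·e^{−rT}·N(d₂) = 55.568843 − 46.457772 = 9.111071
φ(d₁) = (1/√(2π))·e^{−d₁²/2} = 0.390544
Θ = −S·e^{−qT}·φ(d₁)·σ/(2√T) + q·S·e^{−qT}·N(d₁) − r·K·e^{−rT}·N(d₂) = −4.005043 + 2.856239 − 1.937289 = -3.086093

price = 9.111071
Θ = -3.086093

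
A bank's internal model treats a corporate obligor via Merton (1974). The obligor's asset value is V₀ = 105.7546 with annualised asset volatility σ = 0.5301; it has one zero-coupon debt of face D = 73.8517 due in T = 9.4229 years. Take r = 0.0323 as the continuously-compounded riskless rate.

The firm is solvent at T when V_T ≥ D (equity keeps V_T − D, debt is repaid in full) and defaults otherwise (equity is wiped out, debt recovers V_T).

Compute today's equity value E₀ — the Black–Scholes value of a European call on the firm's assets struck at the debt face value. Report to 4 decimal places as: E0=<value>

E0=75.3661

Work the structural quantities from V₀ = 105.7546 against face 73.8517:
d₁ = [ln(V₀/D) + (r + σ²/2)T] / (σ√T)
   = [ln(105.7546/73.8517) + (0.0323 + 0.5·0.5301²)·9.4229] / (0.5301·√9.4229)
   = [0.359062 + 1.628305] / 1.627234 = 1.221316
d₂ = d₁ − σ√T = 1.221316 − 1.627234 = -0.405918
N(d₁) = 0.889017,  N(d₂) = 0.342401,  e^(−rT) = 0.737596
E₀ = V₀·N(d₁) − D·e^(−rT)·N(d₂)
   = 105.7546·0.889017 − 73.8517·0.737596·0.342401 = 75.366098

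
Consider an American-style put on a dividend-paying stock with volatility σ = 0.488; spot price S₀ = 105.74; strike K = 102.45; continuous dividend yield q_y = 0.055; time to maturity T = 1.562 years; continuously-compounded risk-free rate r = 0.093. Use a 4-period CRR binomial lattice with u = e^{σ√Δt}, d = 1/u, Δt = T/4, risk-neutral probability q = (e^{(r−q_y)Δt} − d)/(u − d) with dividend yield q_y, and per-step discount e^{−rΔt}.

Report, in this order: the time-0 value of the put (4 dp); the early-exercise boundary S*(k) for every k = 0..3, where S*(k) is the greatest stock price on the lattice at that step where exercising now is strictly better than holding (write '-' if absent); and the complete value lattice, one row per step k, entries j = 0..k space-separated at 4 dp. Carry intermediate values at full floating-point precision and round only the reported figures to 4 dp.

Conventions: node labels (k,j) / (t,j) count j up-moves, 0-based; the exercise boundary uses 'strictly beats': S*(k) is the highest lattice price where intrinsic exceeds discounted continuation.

price = 18.7211
boundary = - - 57.4595 77.9472
tree:
18.7211
29.5641 6.9309
44.9905 13.0317 0.0000
60.0932 24.5028 0.0000 0.0000
71.2263 44.9905 0.0000 0.0000 0.0000

Δt=0.39050  u=1.35656  d=0.73716  q=0.44848  discount=0.96434
step 4 (expiry): payoffs max(K−S,0) = 71.2263 44.9905 0.0000 0.0000 0.0000
step 3: (k=3,j=0): S=42.3568, K−S=60.0932, hold=57.3393 ⇒ V=60.0932 exercise | (k=3,j=1): S=77.9472, K−S=24.5028, hold=23.9280 ⇒ V=24.5028 exercise | (k=3,j=2): S=143.4425, K−S=0.0000, hold=0.0000 ⇒ V=0.0000 continue | (k=3,j=3): S=263.9704, K−S=0.0000, hold=0.0000 ⇒ V=0.0000 continue  boundary S*=77.9472
step 2: (k=2,j=0): S=57.4595, K−S=44.9905, hold=42.5575 ⇒ V=44.9905 exercise | (k=2,j=1): S=105.7400, K−S=0.0000, hold=13.0317 ⇒ V=13.0317 continue | (k=2,j=2): S=194.5882, K−S=0.0000, hold=0.0000 ⇒ V=0.0000 continue  boundary S*=57.4595
step 1: (k=1,j=0): S=77.9472, K−S=24.5028, hold=29.5641 ⇒ V=29.5641 continue | (k=1,j=1): S=143.4425, K−S=0.0000, hold=6.9309 ⇒ V=6.9309 continue  boundary S*=-
step 0: (k=0,j=0): S=105.7400, K−S=0.0000, hold=18.7211 ⇒ V=18.7211 continue  boundary S*=-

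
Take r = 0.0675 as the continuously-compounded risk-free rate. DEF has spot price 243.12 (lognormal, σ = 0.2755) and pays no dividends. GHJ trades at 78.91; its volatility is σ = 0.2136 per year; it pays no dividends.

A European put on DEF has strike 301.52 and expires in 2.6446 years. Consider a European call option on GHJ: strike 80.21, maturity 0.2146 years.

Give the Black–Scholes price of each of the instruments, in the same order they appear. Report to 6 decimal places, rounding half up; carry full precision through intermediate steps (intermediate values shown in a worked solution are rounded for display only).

[DEF put K=301.52]
σ√T = 0.2755·√2.6446 = 0.448024
d₁ = (ln(S/K) + (r+σ²/2)T) / (σ√T) = (ln(243.12/301.52) + (0.0675+0.2755²/2)·2.6446) / 0.448024 = (-0.215281 + 0.278873) / 0.448024 = 0.141939
d₂ = d₁ − σ√T = 0.141939 − 0.448024 = -0.306085
e^{−rT} = 0.836515
N(−d₁) = 0.443564,  N(−d₂) = 0.620230
price = K·e^{−rT}·N(−d₂) − S·N(−d₁) = 156.438210 − 107.839287 = 48.598923
[GHJ call K=80.21]
σ√T = 0.2136·√0.2146 = 0.098950
d₁ = (ln(S/K) + (r+σ²/2)T) / (σ√T) = (ln(78.91/80.21) + (0.0675+0.2136²/2)·0.2146) / 0.098950 = (-0.016340 + 0.019381) / 0.098950 = 0.030731
d₂ = d₁ − σ√T = 0.030731 − 0.098950 = -0.068219
e^{−rT} = 0.985619
N(d₁) = 0.512258,  N(d₂) = 0.472806
price = S·N(d₁) − K·e^{−rT}·N(d₂) = 40.422273 − 37.378351 = 3.043922

price(DEF put K=301.52) = 48.598923
price(GHJ call K=80.21) = 3.043922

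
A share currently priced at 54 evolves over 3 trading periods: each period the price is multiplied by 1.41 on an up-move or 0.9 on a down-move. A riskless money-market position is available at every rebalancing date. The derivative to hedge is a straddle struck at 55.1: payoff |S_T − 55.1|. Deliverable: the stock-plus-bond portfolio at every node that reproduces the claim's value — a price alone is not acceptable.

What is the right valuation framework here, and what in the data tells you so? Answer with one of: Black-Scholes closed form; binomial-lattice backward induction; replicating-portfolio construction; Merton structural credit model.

framework: replicating-portfolio construction

Key observation: what is demanded is not a single number but the (Δ, B) position at each node of the 1.41/0.9 tree starting at 54; constructing those positions is the replicating-portfolio method.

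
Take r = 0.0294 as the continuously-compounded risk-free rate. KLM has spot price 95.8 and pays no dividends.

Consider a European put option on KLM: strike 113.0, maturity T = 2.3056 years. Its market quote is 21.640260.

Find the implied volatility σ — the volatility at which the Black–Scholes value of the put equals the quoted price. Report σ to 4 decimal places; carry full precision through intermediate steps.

At σ = 0.2689 the Black–Scholes value reproduces the quote:
σ√T = 0.2689·√2.3056 = 0.408303
d₁ = (ln(S/K) + (r+σ²/2)T) / (σ√T) = (ln(95.8/113.0) + (0.0294+0.2689²/2)·2.3056) / 0.408303 = (-0.165125 + 0.151140) / 0.408303 = -0.034251
d₂ = d₁ − σ√T = -0.034251 − 0.408303 = -0.442554
e^{−rT} = 0.934462
N(−d₁) = 0.513661,  N(−d₂) = 0.670956
V = K·e^{−rT}·N(−d₂) − S·N(−d₁) = 70.849027 − 49.208767 = 21.640260 (equal to the quote); since ∂V/∂σ > 0 for all σ, the implied volatility is unique

sigma = 0.2689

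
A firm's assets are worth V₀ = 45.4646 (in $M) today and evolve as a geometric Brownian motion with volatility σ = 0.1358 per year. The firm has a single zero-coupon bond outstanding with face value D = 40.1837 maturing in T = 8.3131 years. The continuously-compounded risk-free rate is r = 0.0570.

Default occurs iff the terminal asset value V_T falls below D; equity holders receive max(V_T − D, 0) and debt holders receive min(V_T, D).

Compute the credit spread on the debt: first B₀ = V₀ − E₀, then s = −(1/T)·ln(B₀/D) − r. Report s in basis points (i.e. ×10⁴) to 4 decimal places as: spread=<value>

spread=17.4337

Apply the equity-as-call identities (strike 40.1837, horizon 8.3131 years):
d₁ = [ln(V₀/D) + (r + σ²/2)T] / (σ√T)
   = [ln(45.4646/40.1837) + (0.0570 + 0.5·0.1358²)·8.3131] / (0.1358·√8.3131)
   = [0.123473 + 0.550500] / 0.391545 = 1.721318
d₂ = d₁ − σ√T = 1.721318 − 0.391545 = 1.329773
N(d₁) = 0.957403,  N(d₂) = 0.908204,  e^(−rT) = 0.622603
E₀ = V₀·N(d₁) − D·e^(−rT)·N(d₂)
   = 45.4646·0.957403 − 40.1837·0.622603·0.908204 = 20.806093
B₀ = V₀ − E₀ = 45.4646 − 20.806093 = 24.658507
spread = −(1/T)·ln(B₀/D) − r = −(1/8.3131)·ln(24.658507/40.1837) − 0.0570 = 0.00174337
in basis points: 0.00174337 × 10⁴ = 17.4337 bp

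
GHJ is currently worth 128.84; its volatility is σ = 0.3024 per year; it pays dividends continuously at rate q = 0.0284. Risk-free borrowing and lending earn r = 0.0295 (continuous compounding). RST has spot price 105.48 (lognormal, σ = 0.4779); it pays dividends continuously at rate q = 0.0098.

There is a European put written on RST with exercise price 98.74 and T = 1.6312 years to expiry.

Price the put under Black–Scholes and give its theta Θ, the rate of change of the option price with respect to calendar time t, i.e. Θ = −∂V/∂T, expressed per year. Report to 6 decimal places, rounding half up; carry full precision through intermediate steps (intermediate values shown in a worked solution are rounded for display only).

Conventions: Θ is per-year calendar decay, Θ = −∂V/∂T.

σ√T = 0.4779·√1.6312 = 0.610366
d₁ = (ln(S/K) + (r−q+σ²/2)T) / (σ√T) = (ln(105.48/98.74) + (0.0295−0.0098+0.4779²/2)·1.6312) / 0.610366 = (0.066031 + 0.218408) / 0.610366 = 0.466014
d₂ = d₁ − σ√T = 0.466014 − 0.610366 = -0.144352
e^{−rT} = 0.953019
e^{−qT} = 0.984141
N(−d₁) = 0.320603,  N(−d₂) = 0.557389
Put price V = K·e^{−rT}·N(−d₂) − S·e^{−qT}·N(−d₁) = 52.450900 − 33.280872 = 19.170028
φ(d₁) = (1/√(2π))·e^{−d₁²/2} = 0.357892
Θ = −S·e^{−qT}·φ(d₁)·σ/(2√T) − q·S·e^{−qT}·N(−d₁) + r·K·e^{−rT}·N(−d₂) = −6.950777 − 0.326153 + 1.547302 = -5.729628

price = 19.170028
Θ = -5.729628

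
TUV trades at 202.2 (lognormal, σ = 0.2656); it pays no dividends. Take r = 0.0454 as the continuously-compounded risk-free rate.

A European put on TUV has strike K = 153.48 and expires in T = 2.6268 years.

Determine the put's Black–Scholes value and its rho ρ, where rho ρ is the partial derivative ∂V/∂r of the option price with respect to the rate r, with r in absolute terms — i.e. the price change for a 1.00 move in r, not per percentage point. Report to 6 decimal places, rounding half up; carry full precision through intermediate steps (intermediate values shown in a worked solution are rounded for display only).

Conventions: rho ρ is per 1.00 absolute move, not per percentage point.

σ√T = 0.2656·√2.6268 = 0.430469
d₁ = (ln(S/K) + (r+σ²/2)T) / (σ√T) = (ln(202.2/153.48) + (0.0454+0.2656²/2)·2.6268) / 0.430469 = (0.275687 + 0.211908) / 0.430469 = 1.132708
d₂ = d₁ − σ√T = 1.132708 − 0.430469 = 0.702239
e^{−rT} = 0.887580
N(−d₁) = 0.128668,  N(−d₂) = 0.241265
Put price V = K·e^{−rT}·N(−d₂) − S·N(−d₁) = 32.866498 − 26.016753 = 6.849745
ρ = −K·T·e^{−rT}·N(−d₂) = -86.333716

price = 6.849745
ρ = -86.333716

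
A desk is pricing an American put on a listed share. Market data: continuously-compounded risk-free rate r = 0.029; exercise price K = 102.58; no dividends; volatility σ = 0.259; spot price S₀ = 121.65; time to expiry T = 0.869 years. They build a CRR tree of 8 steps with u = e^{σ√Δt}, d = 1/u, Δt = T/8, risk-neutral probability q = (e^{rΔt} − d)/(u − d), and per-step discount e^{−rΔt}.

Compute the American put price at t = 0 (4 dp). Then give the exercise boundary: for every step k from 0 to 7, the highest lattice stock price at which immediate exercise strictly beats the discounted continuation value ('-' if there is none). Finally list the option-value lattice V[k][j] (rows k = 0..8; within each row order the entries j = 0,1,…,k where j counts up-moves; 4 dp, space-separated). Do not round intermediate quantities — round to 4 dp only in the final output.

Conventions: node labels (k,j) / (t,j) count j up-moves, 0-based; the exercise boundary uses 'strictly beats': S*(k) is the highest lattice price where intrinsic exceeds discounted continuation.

Δt=0.10862, u=1.08911, d=0.91818, q=0.49713, disc=e^(-rΔt)=0.99685
k=8 terminal: V=max(K-S,0) → 41.1283 29.6882 16.1184 0.0225 0.0000 0.0000 0.0000 0.0000 0.0000
k=7: j=0 S=66.9278 intr=35.6522 cont=35.3296 V=35.6522[EX]; j=1 S=79.3873 intr=23.1927 cont=22.8701 V=23.1927[EX]; j=2 S=94.1663 intr=8.4137 cont=8.0911 V=8.4137[EX]; j=3 S=111.6966 intr=0.0000 cont=0.0113 V=0.0113[hold]; j=4 S=132.4904 intr=0.0000 cont=0.0000 V=0.0000[hold]; j=5 S=157.1552 intr=0.0000 cont=0.0000 V=0.0000[hold]; j=6 S=186.4118 intr=0.0000 cont=0.0000 V=0.0000[hold]; j=7 S=221.1148 intr=0.0000 cont=0.0000 V=0.0000[hold]  S*(7)=94.1663
k=6: j=0 S=72.8918 intr=29.6882 cont=29.3656 V=29.6882[EX]; j=1 S=86.4616 intr=16.1184 cont=15.7958 V=16.1184[EX]; j=2 S=102.5575 intr=0.0225 cont=4.2233 V=4.2233[hold]; j=3 S=121.6500 intr=0.0000 cont=0.0056 V=0.0056[hold]; j=4 S=144.2968 intr=0.0000 cont=0.0000 V=0.0000[hold]; j=5 S=171.1595 intr=0.0000 cont=0.0000 V=0.0000[hold]; j=6 S=203.0232 intr=0.0000 cont=0.0000 V=0.0000[hold]  S*(6)=86.4616
k=5: j=0 S=79.3873 intr=23.1927 cont=22.8701 V=23.1927[EX]; j=1 S=94.1663 intr=8.4137 cont=10.1729 V=10.1729[hold]; j=2 S=111.6966 intr=0.0000 cont=2.1199 V=2.1199[hold]; j=3 S=132.4904 intr=0.0000 cont=0.0028 V=0.0028[hold]; j=4 S=157.1552 intr=0.0000 cont=0.0000 V=0.0000[hold]; j=5 S=186.4118 intr=0.0000 cont=0.0000 V=0.0000[hold]  S*(5)=79.3873
k=4: j=0 S=86.4616 intr=16.1184 cont=16.6676 V=16.6676[hold]; j=1 S=102.5575 intr=0.0225 cont=6.1501 V=6.1501[hold]; j=2 S=121.6500 intr=0.0000 cont=1.0641 V=1.0641[hold]; j=3 S=144.2968 intr=0.0000 cont=0.0014 V=0.0014[hold]; j=4 S=171.1595 intr=0.0000 cont=0.0000 V=0.0000[hold]  S*(4)=-
k=3: j=0 S=94.1663 intr=8.4137 cont=11.4030 V=11.4030[hold]; j=1 S=111.6966 intr=0.0000 cont=3.6103 V=3.6103[hold]; j=2 S=132.4904 intr=0.0000 cont=0.5341 V=0.5341[hold]; j=3 S=157.1552 intr=0.0000 cont=0.0007 V=0.0007[hold]  S*(3)=-
k=2: j=0 S=102.5575 intr=0.0225 cont=7.5053 V=7.5053[hold]; j=1 S=121.6500 intr=0.0000 cont=2.0745 V=2.0745[hold]; j=2 S=144.2968 intr=0.0000 cont=0.2681 V=0.2681[hold]  S*(2)=-
k=1: j=0 S=111.6966 intr=0.0000 cont=4.7904 V=4.7904[hold]; j=1 S=132.4904 intr=0.0000 cont=1.1728 V=1.1728[hold]  S*(1)=-
k=0: j=0 S=121.6500 intr=0.0000 cont=2.9825 V=2.9825[hold]  S*(0)=-

price = 2.9825
boundary = - - - - - 79.3873 86.4616 94.1663
tree:
2.9825
4.7904 1.1728
7.5053 2.0745 0.2681
11.4030 3.6103 0.5341 0.0007
16.6676 6.1501 1.0641 0.0014 0.0000
23.1927 10.1729 2.1199 0.0028 0.0000 0.0000
29.6882 16.1184 4.2233 0.0056 0.0000 0.0000 0.0000
35.6522 23.1927 8.4137 0.0113 0.0000 0.0000 0.0000 0.0000
41.1283 29.6882 16.1184 0.0225 0.0000 0.0000 0.0000 0.0000 0.0000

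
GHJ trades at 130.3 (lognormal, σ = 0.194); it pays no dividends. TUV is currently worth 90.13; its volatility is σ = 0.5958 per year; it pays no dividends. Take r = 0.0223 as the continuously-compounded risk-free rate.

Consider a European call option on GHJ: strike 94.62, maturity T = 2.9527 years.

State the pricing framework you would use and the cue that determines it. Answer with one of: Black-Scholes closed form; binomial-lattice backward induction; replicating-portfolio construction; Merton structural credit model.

Key observation: the strike-94.62 call on GHJ is European-exercise on a continuously-modelled lognormal underlying, so its value is a single closed-form evaluation.

framework: Black-Scholes closed form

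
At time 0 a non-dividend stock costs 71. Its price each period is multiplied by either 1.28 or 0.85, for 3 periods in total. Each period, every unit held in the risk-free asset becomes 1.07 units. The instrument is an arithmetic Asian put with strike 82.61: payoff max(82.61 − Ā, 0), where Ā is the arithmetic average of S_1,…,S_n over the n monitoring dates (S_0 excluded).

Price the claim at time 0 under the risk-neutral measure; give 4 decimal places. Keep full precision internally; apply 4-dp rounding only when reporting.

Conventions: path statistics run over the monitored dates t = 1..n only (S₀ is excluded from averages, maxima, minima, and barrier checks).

Under the martingale measure an up-move has probability p* = 0.5116; value the claim as the probability-weighted average of per-path payoffs, discounted 3 periods at R = 1.07.
Enumerate all 2^3 = 8 price paths (U = up ×1.28, D = down ×0.85); each path with k up-moves has probability p*^k·(1−p*)^(3−k).
DDD: Ā=51.7501, payoff=30.8599, prob=0.116480
UDD: Ā=77.9296, payoff=4.6804, prob=0.122027
DUD: Ā=67.7529, payoff=14.8571, prob=0.122027
UUD: Ā=102.0279, payoff=0.0000, prob=0.127838
DDU: Ā=59.1028, payoff=23.5072, prob=0.122027
UDU: Ā=89.0018, payoff=0.0000, prob=0.127838
DUU: Ā=78.8251, payoff=3.7849, prob=0.127838
UUU: Ā=118.7014, payoff=0.0000, prob=0.133925
Price = Σ prob·payoff / R^3 = 9.331030 / 1.225043 = 7.6169

price = 7.6169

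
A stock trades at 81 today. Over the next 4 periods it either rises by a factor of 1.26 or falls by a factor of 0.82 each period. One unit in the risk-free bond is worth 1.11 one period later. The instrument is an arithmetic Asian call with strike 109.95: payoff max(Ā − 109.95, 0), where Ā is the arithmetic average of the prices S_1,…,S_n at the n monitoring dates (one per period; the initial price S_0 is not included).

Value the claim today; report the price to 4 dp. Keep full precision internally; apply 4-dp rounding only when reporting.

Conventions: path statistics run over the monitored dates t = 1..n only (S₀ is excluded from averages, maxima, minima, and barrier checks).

With p* = (R−d)/(u−d) = 0.6591, sum probability × payoff across the paths and divide by R^4.
Enumerate all 2^4 = 16 price paths (U = up ×1.26, D = down ×0.82); each path with k up-moves has probability p*^k·(1−p*)^(4−k).
DDDD: Ā=50.5418, payoff=0.0000, prob=0.013507
UDDD: Ā=77.6617, payoff=0.0000, prob=0.026113
DUDD: Ā=68.7517, payoff=0.0000, prob=0.026113
UUDD: Ā=105.6429, payoff=0.0000, prob=0.050486
DDUD: Ā=61.4455, payoff=0.0000, prob=0.026113
UDUD: Ā=94.4163, payoff=0.0000, prob=0.050486
DUUD: Ā=85.5063, payoff=0.0000, prob=0.050486
UUUD: Ā=131.3878, payoff=21.4378, prob=0.097606
DDDU: Ā=55.4545, payoff=0.0000, prob=0.026113
UDDU: Ā=85.2105, payoff=0.0000, prob=0.050486
DUDU: Ā=76.3005, payoff=0.0000, prob=0.050486
UUDU: Ā=117.2422, payoff=7.2922, prob=0.097606
DDUU: Ā=68.9943, payoff=0.0000, prob=0.050486
UDUU: Ā=106.0156, payoff=0.0000, prob=0.097606
DUUU: Ā=97.1056, payoff=0.0000, prob=0.097606
UUUU: Ā=149.2111, payoff=39.2611, prob=0.188704
Price = Σ prob·payoff / R^4 = 10.212939 / 1.518070 = 6.7276

price = 6.7276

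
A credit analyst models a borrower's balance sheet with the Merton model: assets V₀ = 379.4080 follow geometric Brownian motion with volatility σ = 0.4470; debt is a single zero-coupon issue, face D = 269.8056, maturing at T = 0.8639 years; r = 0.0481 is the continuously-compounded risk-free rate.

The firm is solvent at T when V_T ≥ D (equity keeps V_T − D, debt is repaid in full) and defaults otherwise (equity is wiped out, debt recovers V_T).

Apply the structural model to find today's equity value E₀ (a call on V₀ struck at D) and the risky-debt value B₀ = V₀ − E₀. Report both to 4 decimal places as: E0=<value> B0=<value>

E0=133.0078 B0=246.4002

With assets at 379.4080 and a single debt payment of 269.8056 at 0.8639 years:
d₁ = [ln(V₀/D) + (r + σ²/2)T] / (σ√T)
   = [ln(379.4080/269.8056) + (0.0481 + 0.5·0.4470²)·0.8639] / (0.4470·√0.8639)
   = [0.340910 + 0.127861] / 0.415470 = 1.128293
d₂ = d₁ − σ√T = 1.128293 − 0.415470 = 0.712824
N(d₁) = 0.870402,  N(d₂) = 0.762023,  e^(−rT) = 0.959298
E₀ = V₀·N(d₁) − D·e^(−rT)·N(d₂)
   = 379.4080·0.870402 − 269.8056·0.959298·0.762023 = 133.007775
B₀ = V₀ − E₀ = 379.4080 − 133.007775 = 246.400225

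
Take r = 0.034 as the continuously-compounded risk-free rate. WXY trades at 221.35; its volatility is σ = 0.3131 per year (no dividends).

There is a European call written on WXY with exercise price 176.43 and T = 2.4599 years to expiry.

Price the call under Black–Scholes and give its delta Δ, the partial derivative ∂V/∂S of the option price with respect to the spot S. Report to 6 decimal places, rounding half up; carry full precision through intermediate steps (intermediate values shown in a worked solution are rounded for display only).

price = 73.724667
Δ = 0.809958

σ√T = 0.3131·√2.4599 = 0.491068
d₁ = (ln(S/K) + (r+σ²/2)T) / (σ√T) = (ln(221.35/176.43) + (0.034+0.3131²/2)·2.4599) / 0.491068 = (0.226821 + 0.204211) / 0.491068 = 0.877743
d₂ = d₁ − σ√T = 0.877743 − 0.491068 = 0.386675
e^{−rT} = 0.919765
N(d₁) = 0.809958,  N(d₂) = 0.650501
Call price V = S·N(d₁) − K·e^{−rT}·N(d₂) = 179.284277 − 105.559610 = 73.724667
Δ = N(d₁) = 0.809958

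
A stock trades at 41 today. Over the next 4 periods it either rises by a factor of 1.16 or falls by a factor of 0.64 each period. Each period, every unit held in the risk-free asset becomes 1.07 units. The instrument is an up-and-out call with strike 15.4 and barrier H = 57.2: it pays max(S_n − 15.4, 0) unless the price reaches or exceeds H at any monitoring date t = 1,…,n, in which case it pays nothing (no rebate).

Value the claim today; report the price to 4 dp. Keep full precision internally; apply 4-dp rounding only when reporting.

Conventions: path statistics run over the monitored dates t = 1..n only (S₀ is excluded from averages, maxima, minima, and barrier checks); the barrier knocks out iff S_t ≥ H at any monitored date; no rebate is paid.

price = 6.3995

No-arbitrage gives p* = (R−d)/(u−d) = 0.8269: enumerate every path, weight its payoff by its p*-probability, and discount by R^4.
Enumerate all 2^4 = 16 price paths (U = up ×1.16, D = down ×0.64); each path with k up-moves has probability p*^k·(1−p*)^(4−k).
DDDD: M=26.2400, payoff=0.0000, prob=0.000897
UDDD: M=47.5600, payoff=0.0000, prob=0.004287
DUDD: M=30.4384, payoff=0.0000, prob=0.004287
UUDD: M=55.1696, payoff=7.1975, prob=0.020484
DDUD: M=26.2400, payoff=0.0000, prob=0.004287
UDUD: M=47.5600, payoff=7.1975, prob=0.020484
DUUD: M=35.3085, payoff=7.1975, prob=0.020484
UUUD: M=63.9967, payoff=0.0000, prob=0.097867
DDDU: M=26.2400, payoff=0.0000, prob=0.004287
UDDU: M=47.5600, payoff=7.1975, prob=0.020484
DUDU: M=30.4384, payoff=7.1975, prob=0.020484
UUDU: M=55.1696, payoff=25.5579, prob=0.097867
DDUU: M=26.2400, payoff=7.1975, prob=0.020484
UDUU: M=47.5600, payoff=25.5579, prob=0.097867
DUUU: M=40.9579, payoff=25.5579, prob=0.097867
UUUU: M=74.2362, payoff=0.0000, prob=0.467585
Price = Σ prob·payoff / R^4 = 8.388383 / 1.310796 = 6.3995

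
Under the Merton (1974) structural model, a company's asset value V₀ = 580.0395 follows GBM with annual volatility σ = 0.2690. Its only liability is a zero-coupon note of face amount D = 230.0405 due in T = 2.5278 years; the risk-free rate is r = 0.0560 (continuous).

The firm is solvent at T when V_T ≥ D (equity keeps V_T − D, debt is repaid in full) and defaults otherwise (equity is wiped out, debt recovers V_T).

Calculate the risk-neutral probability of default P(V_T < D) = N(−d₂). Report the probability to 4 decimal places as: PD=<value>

PD=0.0113

Apply the equity-as-call identities (strike 230.0405, horizon 2.5278 years):
d₁ = [ln(V₀/D) + (r + σ²/2)T] / (σ√T)
   = [ln(580.0395/230.0405) + (0.0560 + 0.5·0.2690²)·2.5278] / (0.2690·√2.5278)
   = [0.924841 + 0.233014] / 0.427685 = 2.707263
d₂ = d₁ − σ√T = 2.707263 − 0.427685 = 2.279578
risk-neutral PD = N(−d₂) = N(-2.279578) = 0.011316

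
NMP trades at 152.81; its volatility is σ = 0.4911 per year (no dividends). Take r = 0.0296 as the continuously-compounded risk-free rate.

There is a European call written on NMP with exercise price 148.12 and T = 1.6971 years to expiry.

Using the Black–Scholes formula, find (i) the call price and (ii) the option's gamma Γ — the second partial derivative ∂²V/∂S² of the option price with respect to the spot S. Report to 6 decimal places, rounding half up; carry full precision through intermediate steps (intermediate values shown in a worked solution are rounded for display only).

σ√T = 0.4911·√1.6971 = 0.639770
d₁ = (ln(S/K) + (r+σ²/2)T) / (σ√T) = (ln(152.81/148.12) + (0.0296+0.4911²/2)·1.6971) / 0.639770 = (0.031173 + 0.254887) / 0.639770 = 0.447129
d₂ = d₁ − σ√T = 0.447129 − 0.639770 = -0.192641
e^{−rT} = 0.951007
N(d₁) = 0.672609,  N(d₂) = 0.423620
Call price V = S·N(d₁) − K·e^{−rT}·N(d₂) = 102.781367 − 59.672440 = 43.108928
φ(d₁) = (1/√(2π))·e^{−d₁²/2} = 0.360992
Γ = φ(d₁) / (S·σ·√T) = 0.003693

price = 43.108928
Γ = 0.003693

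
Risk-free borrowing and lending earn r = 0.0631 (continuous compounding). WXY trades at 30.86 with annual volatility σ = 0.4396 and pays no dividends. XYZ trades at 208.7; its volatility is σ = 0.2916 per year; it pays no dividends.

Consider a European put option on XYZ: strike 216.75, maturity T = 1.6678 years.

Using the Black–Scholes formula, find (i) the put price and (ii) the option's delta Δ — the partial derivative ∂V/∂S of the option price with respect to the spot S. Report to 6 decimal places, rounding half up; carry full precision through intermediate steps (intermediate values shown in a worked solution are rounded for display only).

σ√T = 0.2916·√1.6678 = 0.376582
d₁ = (ln(S/K) + (r+σ²/2)T) / (σ√T) = (ln(208.7/216.75) + (0.0631+0.2916²/2)·1.6678) / 0.376582 = (-0.037847 + 0.176145) / 0.376582 = 0.367246
d₂ = d₁ − σ√T = 0.367246 − 0.376582 = -0.009336
e^{−rT} = 0.900110
N(−d₁) = 0.356718,  N(−d₂) = 0.503724
Put price V = K·e^{−rT}·N(−d₂) − S·N(−d₁) = 98.276039 − 74.446967 = 23.829072
Δ = −N(−d₁) = -0.356718

price = 23.829072
Δ = -0.356718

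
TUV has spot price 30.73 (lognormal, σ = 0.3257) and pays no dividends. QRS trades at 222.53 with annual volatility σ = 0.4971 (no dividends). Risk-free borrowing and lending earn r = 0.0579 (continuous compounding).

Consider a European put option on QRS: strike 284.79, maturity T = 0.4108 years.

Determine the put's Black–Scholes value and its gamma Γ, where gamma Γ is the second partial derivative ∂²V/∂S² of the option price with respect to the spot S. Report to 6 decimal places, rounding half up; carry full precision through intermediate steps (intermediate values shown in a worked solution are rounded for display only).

price = 66.817076
Γ = 0.004863

σ√T = 0.4971·√0.4108 = 0.318610
d₁ = (ln(S/K) + (r+σ²/2)T) / (σ√T) = (ln(222.53/284.79) + (0.0579+0.4971²/2)·0.4108) / 0.318610 = (-0.246690 + 0.074541) / 0.318610 = -0.540312
d₂ = d₁ − σ√T = -0.540312 − 0.318610 = -0.858922
e^{−rT} = 0.976495
N(−d₁) = 0.705509,  N(−d₂) = 0.804808
Put price V = K·e^{−rT}·N(−d₂) − S·N(−d₁) = 223.814035 − 156.996959 = 66.817076
φ(d₁) = (1/√(2π))·e^{−d₁²/2} = 0.344760
Γ = φ(d₁) / (S·σ·√T) = 0.004863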